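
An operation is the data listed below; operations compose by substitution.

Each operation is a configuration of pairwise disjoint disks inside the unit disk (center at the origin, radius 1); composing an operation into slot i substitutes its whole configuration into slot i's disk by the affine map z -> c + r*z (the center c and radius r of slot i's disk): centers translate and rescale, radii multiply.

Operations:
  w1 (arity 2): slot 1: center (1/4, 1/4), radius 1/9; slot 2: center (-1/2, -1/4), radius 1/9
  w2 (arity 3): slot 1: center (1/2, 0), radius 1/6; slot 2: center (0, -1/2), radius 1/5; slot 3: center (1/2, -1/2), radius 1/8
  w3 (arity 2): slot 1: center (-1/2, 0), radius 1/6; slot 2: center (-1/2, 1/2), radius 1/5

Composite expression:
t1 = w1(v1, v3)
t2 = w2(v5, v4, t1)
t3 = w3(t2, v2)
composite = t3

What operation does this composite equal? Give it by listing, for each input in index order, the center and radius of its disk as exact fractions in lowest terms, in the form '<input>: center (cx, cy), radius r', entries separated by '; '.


Follow each v-input down from w3: c' goes to c + r*c', radius to r*r'.
v5: after 2 affine steps, its disk has center (-5/12, 0), radius 1/36
v4: after 2 affine steps, its disk has center (-1/2, -1/12), radius 1/30
v1: after 3 affine steps, its disk has center (-79/192, -5/64), radius 1/432
v3: after 3 affine steps, its disk has center (-41/96, -17/192), radius 1/432
v2: after 1 affine step, its disk has center (-1/2, 1/2), radius 1/5

v1: center (-79/192, -5/64), radius 1/432; v2: center (-1/2, 1/2), radius 1/5; v3: center (-41/96, -17/192), radius 1/432; v4: center (-1/2, -1/12), radius 1/30; v5: center (-5/12, 0), radius 1/36


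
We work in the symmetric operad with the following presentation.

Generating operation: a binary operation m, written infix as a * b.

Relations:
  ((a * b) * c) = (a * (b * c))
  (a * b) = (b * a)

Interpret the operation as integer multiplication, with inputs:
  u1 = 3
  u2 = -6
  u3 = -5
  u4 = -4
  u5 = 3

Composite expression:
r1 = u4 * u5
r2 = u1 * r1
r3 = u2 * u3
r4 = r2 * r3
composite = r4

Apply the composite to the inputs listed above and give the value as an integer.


-1080

(u4 * u5) = -12
(u1 * (u4 * u5)) = -36
(u2 * u3) = 30
((u1 * (u4 * u5)) * (u2 * u3)) = -1080


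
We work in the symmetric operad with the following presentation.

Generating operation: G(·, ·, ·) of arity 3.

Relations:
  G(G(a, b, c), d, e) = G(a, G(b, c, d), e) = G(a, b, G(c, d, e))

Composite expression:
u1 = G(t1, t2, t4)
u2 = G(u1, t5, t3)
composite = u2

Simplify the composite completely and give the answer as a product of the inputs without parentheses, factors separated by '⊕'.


t1 ⊕ t2 ⊕ t4 ⊕ t5 ⊕ t3

All parenthesizations of G agree; list the t-inputs left to right.
G(t1, t2, t4) spells out as t1 ⊕ t2 ⊕ t4
G(G(t1, t2, t4), t5, t3) spells out as t1 ⊕ t2 ⊕ t4 ⊕ t5 ⊕ t3


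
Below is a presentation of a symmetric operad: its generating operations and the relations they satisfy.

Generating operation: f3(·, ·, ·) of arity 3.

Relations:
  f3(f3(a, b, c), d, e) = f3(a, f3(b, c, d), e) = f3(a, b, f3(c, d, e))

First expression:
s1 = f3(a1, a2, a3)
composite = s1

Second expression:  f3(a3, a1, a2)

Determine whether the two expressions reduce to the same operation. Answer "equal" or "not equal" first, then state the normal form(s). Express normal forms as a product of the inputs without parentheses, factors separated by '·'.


not equal: they reduce to a1 · a2 · a3 and a3 · a1 · a2

In normal form, the first expression is a1 · a2 · a3
In normal form, the second expression is a3 · a1 · a2
The forms do not match — not equal.


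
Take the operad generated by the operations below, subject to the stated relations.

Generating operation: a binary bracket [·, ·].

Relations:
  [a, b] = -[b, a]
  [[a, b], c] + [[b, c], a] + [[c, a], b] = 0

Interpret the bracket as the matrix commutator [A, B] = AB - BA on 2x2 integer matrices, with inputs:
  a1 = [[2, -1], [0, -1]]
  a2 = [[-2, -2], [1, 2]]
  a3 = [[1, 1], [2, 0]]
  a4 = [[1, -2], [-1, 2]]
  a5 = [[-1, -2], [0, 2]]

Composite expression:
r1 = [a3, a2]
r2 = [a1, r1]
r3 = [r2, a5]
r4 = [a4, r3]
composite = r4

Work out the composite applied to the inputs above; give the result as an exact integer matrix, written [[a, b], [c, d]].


[a3, a2] = [[5, 2], [-9, -5]]
[a1, [a3, a2]] = [[9, 16], [27, -9]]
[[a1, [a3, a2]], a5] = [[54, 12], [-81, -54]]
[a4, [[a1, [a3, a2]], a5]] = [[174, 204], [-189, -174]]

[[174, 204], [-189, -174]]


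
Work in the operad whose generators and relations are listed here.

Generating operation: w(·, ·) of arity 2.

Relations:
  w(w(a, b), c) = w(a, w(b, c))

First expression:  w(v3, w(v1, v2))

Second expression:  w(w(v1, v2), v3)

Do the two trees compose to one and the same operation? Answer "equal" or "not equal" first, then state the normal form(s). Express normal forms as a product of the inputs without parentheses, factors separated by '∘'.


not equal; the first gives v3 ∘ v1 ∘ v2 and the second v1 ∘ v2 ∘ v3

Reducing the first expression gives v3 ∘ v1 ∘ v2
Reducing the second expression gives v1 ∘ v2 ∘ v3
The normal forms differ: not equal.


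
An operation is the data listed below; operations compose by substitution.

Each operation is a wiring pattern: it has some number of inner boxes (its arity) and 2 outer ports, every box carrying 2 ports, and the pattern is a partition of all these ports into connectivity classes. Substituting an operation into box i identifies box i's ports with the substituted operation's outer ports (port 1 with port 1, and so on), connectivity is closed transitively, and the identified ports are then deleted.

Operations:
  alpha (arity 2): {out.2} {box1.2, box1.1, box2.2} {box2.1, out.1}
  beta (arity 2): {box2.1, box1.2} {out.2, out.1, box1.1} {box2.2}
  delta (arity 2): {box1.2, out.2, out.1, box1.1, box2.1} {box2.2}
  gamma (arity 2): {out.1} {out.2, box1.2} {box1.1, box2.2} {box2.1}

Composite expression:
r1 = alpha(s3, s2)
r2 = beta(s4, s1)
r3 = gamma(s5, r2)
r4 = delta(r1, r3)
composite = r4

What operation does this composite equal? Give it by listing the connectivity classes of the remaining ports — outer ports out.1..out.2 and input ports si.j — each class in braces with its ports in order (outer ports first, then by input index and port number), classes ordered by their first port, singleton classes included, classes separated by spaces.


Reachability decides: close wires over delta-identified ports.
through alpha, on inputs (s3, s2): {out.1, s2.1} {out.2} {s2.2, s3.1, s3.2} (out.j = stage outer ports)
through beta, on inputs (s4, s1): {out.1, out.2, s4.1} {s1.1, s4.2} {s1.2} (out.j = stage outer ports)
through gamma, on inputs (s5, s4, s1): {out.1} {out.2, s5.2} {s1.1, s4.2} {s1.2} {s4.1, s5.1} (out.j = stage outer ports)
through delta, on inputs (s3, s2, s5, s4, s1): {out.1, out.2, s2.1} {s1.1, s4.2} {s1.2} {s2.2, s3.1, s3.2} {s4.1, s5.1} {s5.2} (out.j = stage outer ports)

{out.1, out.2, s2.1} {s1.1, s4.2} {s1.2} {s2.2, s3.1, s3.2} {s4.1, s5.1} {s5.2}


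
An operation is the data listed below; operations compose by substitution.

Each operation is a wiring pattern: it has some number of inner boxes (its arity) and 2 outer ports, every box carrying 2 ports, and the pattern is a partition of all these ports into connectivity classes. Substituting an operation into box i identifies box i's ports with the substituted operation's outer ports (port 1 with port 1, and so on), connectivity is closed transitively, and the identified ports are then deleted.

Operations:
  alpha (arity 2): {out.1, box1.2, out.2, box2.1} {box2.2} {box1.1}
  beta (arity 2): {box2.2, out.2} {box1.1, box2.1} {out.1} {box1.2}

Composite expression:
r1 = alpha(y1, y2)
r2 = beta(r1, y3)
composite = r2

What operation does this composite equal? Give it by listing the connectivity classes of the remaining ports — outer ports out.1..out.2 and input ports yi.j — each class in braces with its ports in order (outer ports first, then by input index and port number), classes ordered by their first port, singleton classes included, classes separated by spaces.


{out.1} {out.2, y3.2} {y1.1} {y1.2, y2.1, y3.1} {y2.2}

Two ports join when wires chain via beta-identified ports.
after alpha, the pattern on (y1, y2) reads {out.1, out.2, y1.2, y2.1} {y1.1} {y2.2} (out.j = its outer ports)
after beta, the pattern on (y1, y2, y3) reads {out.1} {out.2, y3.2} {y1.1} {y1.2, y2.1, y3.1} {y2.2} (out.j = its outer ports)


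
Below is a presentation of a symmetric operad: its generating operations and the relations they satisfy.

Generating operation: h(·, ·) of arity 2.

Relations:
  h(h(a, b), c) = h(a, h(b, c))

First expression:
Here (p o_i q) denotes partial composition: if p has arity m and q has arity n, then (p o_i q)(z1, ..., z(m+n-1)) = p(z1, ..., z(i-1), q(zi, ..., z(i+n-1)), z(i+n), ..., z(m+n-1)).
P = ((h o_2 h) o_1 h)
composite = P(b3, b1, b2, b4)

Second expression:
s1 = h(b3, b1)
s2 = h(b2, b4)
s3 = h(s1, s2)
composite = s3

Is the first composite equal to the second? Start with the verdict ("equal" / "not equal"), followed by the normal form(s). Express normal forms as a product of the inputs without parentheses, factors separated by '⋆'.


The first expression, normalized: b3 ⋆ b1 ⋆ b2 ⋆ b4
The second expression, normalized: b3 ⋆ b1 ⋆ b2 ⋆ b4
The forms coincide; equal.

equal; both compose to b3 ⋆ b1 ⋆ b2 ⋆ b4


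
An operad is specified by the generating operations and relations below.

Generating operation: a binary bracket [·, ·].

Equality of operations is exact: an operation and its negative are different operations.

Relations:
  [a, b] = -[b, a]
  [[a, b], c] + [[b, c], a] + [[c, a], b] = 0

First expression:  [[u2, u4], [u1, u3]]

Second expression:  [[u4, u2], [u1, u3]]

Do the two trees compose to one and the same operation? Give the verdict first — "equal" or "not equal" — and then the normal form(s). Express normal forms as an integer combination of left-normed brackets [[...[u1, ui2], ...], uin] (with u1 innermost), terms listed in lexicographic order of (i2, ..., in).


not equal — first -[[[u1, u3], u2], u4] + [[[u1, u3], u4], u2], second [[[u1, u3], u2], u4] - [[[u1, u3], u4], u2]

The first expression reduces to -[[[u1, u3], u2], u4] + [[[u1, u3], u4], u2]
The second expression reduces to [[[u1, u3], u2], u4] - [[[u1, u3], u4], u2]
No match — not equal.


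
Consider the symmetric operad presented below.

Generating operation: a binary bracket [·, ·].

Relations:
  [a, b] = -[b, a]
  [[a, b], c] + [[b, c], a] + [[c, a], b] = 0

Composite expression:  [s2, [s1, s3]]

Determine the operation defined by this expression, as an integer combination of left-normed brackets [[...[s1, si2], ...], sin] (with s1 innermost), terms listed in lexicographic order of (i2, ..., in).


-[[s1, s3], s2]

A multilinear Lie element is pinned by s1-initial words (s1 innermost).
Composite bracket: [s2, [s1, s3]]
Under [a, b] = ab - ba we get 4 signed associative words (2^2 = 4).
Coefficients come from the s1-initial words:
  s1s3s2 appears with sign -1, giving the term -[[s1, s3], s2]


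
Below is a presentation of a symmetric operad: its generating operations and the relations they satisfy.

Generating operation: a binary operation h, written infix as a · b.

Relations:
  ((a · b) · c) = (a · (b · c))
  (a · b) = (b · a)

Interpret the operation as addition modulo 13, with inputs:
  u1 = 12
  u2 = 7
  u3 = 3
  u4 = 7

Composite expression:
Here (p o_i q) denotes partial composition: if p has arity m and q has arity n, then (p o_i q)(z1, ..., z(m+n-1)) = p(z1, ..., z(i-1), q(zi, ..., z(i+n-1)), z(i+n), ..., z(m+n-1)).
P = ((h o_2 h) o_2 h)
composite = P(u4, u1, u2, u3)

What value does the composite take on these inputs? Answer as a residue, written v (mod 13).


3 (mod 13)

(u1 · u2) = 6
((u1 · u2) · u3) = 9
(u4 · ((u1 · u2) · u3)) = 3


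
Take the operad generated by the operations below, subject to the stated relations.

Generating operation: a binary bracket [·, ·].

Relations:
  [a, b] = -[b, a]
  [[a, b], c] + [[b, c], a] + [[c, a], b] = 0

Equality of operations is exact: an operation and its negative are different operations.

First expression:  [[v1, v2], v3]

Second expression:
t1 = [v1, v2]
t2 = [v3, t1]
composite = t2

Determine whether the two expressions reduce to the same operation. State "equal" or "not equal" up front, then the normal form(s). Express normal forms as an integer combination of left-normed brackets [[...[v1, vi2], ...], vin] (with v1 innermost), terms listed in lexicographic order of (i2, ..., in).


not equal; first: [[v1, v2], v3]; second: -[[v1, v2], v3]

Normal form of the first expression: [[v1, v2], v3]
Normal form of the second expression: -[[v1, v2], v3]
No match — not equal.


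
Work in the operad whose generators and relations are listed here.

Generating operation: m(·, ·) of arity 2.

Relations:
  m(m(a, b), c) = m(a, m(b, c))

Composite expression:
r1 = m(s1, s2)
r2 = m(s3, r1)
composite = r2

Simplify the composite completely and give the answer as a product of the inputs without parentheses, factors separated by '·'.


Associativity of m dissolves the nesting; only the s-input order survives.
m(s1, s2) collapses to s1 · s2
m(s3, m(s1, s2)) collapses to s3 · s1 · s2

s3 · s1 · s2


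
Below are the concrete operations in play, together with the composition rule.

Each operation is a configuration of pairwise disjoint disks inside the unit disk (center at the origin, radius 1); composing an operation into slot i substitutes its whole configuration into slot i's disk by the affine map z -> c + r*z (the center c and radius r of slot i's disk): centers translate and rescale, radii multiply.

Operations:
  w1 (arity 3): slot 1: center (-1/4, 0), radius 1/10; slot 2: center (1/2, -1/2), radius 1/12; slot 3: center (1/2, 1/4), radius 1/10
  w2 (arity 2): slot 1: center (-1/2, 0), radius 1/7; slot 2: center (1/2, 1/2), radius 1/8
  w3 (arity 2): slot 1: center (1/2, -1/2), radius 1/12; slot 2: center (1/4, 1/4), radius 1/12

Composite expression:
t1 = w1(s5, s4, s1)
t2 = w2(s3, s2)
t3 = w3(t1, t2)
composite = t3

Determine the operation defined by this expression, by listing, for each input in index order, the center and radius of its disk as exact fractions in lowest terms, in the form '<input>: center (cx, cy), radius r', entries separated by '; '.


Below w3, radii multiply path by path; the s-disk centers shift.
s5: after 2 affine steps, its disk has center (23/48, -1/2), radius 1/120
s4: after 2 affine steps, its disk has center (13/24, -13/24), radius 1/144
s1: after 2 affine steps, its disk has center (13/24, -23/48), radius 1/120
s3: after 2 affine steps, its disk has center (5/24, 1/4), radius 1/84
s2: after 2 affine steps, its disk has center (7/24, 7/24), radius 1/96

s1: center (13/24, -23/48), radius 1/120; s2: center (7/24, 7/24), radius 1/96; s3: center (5/24, 1/4), radius 1/84; s4: center (13/24, -13/24), radius 1/144; s5: center (23/48, -1/2), radius 1/120


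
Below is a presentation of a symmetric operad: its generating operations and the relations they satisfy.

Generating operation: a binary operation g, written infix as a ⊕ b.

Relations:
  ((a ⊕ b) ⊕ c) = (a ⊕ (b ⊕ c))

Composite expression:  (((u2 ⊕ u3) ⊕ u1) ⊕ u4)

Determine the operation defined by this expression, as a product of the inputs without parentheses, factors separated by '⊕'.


u2 ⊕ u3 ⊕ u1 ⊕ u4

Under associativity of g, the answer is the u's in reading order.
(u2 ⊕ u3) linearizes to u2 ⊕ u3
((u2 ⊕ u3) ⊕ u1) linearizes to u2 ⊕ u3 ⊕ u1
(((u2 ⊕ u3) ⊕ u1) ⊕ u4) linearizes to u2 ⊕ u3 ⊕ u1 ⊕ u4


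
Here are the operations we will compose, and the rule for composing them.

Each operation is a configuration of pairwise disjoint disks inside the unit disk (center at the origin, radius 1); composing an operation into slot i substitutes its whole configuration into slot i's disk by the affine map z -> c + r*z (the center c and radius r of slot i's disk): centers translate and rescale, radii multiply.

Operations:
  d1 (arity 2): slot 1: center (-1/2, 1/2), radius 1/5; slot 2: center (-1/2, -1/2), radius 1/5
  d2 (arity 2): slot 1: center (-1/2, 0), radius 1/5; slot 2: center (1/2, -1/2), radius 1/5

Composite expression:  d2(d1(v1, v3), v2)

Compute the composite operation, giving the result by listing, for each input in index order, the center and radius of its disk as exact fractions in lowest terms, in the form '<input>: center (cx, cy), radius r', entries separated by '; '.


v1: center (-3/5, 1/10), radius 1/25; v2: center (1/2, -1/2), radius 1/5; v3: center (-3/5, -1/10), radius 1/25

Only the slot chain above each v matters under d2; compose those maps.
input v1: composing its 2 substitution steps yields center (-3/5, 1/10), radius 1/25
input v3: composing its 2 substitution steps yields center (-3/5, -1/10), radius 1/25
input v2: composing its 1 substitution step yields center (1/2, -1/2), radius 1/5


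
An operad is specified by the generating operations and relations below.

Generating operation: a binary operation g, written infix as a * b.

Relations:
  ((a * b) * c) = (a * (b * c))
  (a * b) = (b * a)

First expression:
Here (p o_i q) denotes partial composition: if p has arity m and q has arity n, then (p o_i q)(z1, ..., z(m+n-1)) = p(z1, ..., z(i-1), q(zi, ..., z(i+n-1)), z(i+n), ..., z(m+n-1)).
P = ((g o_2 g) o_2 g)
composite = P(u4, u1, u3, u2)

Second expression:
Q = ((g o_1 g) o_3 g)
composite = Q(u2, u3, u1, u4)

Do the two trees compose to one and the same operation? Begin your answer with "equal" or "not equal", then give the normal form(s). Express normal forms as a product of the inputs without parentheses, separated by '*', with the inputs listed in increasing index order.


equal — both sides give u1 * u2 * u3 * u4

In normal form, the first expression is u1 * u2 * u3 * u4
In normal form, the second expression is u1 * u2 * u3 * u4
One common form — equal.


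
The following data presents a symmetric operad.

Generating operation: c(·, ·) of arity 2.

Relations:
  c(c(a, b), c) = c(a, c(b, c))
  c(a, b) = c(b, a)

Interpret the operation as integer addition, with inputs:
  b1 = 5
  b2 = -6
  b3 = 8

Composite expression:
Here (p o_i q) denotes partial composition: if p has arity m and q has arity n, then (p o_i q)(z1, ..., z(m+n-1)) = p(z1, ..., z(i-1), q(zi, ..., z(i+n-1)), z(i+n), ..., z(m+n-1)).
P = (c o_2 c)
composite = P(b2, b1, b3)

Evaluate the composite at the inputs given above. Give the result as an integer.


7

c(b1, b3) = 13
c(b2, c(b1, b3)) = 7


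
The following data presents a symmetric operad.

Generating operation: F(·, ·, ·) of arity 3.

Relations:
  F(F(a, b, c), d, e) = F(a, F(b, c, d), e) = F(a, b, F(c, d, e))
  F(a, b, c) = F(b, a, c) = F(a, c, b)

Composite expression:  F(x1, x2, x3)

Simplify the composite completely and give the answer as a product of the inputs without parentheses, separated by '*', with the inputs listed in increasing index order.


Both nesting and order wash out for F; what remains is which x's occur.
F(x1, x2, x3) collapses to x1 * x2 * x3
the factors in increasing index order: x1 * x2 * x3

x1 * x2 * x3


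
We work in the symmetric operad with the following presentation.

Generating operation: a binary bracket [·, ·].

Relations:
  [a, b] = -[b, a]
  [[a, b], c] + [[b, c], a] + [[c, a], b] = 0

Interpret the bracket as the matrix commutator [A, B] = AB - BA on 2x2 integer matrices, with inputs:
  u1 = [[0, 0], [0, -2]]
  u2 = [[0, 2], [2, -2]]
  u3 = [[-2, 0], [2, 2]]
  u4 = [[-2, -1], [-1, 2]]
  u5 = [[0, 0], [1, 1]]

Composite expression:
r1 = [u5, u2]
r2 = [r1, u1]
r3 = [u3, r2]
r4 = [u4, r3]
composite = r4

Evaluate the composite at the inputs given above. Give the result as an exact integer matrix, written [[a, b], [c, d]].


[[-48, 48], [144, 48]]

[u5, u2] = [[-2, -2], [4, 2]]
[[u5, u2], u1] = [[0, 4], [8, 0]]
[u3, [[u5, u2], u1]] = [[-8, -16], [32, 8]]
[u4, [u3, [[u5, u2], u1]]] = [[-48, 48], [144, 48]]


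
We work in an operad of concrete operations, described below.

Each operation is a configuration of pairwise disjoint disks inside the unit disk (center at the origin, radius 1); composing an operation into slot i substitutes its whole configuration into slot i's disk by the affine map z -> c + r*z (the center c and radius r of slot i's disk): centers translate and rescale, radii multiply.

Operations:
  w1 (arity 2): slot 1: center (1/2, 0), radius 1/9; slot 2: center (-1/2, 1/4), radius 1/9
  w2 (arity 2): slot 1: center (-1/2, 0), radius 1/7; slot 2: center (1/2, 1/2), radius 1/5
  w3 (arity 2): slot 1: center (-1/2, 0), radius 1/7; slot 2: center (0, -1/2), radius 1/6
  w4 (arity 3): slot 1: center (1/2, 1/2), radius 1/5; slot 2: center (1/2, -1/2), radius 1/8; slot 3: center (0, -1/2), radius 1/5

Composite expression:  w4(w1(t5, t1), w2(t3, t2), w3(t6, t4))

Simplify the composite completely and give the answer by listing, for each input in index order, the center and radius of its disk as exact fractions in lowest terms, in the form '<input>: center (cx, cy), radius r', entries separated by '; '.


t1: center (2/5, 11/20), radius 1/45; t2: center (9/16, -7/16), radius 1/40; t3: center (7/16, -1/2), radius 1/56; t4: center (0, -3/5), radius 1/30; t5: center (3/5, 1/2), radius 1/45; t6: center (-1/10, -1/2), radius 1/35

Only the slot chain above each t matters under w4; compose those maps.
tracing t5 down its 2-map path: center (3/5, 1/2), radius 1/45
tracing t1 down its 2-map path: center (2/5, 11/20), radius 1/45
tracing t3 down its 2-map path: center (7/16, -1/2), radius 1/56
tracing t2 down its 2-map path: center (9/16, -7/16), radius 1/40
tracing t6 down its 2-map path: center (-1/10, -1/2), radius 1/35
tracing t4 down its 2-map path: center (0, -3/5), radius 1/30


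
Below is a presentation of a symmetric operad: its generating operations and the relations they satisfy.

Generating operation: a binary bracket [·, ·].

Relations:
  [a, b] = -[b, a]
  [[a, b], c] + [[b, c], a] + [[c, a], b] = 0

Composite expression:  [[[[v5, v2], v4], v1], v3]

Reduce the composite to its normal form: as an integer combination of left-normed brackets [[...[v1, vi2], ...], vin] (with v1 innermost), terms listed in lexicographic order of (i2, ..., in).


Antisymmetry and Jacobi reduce to v1-anchored left-normed brackets.
Composite bracket: [[[[v5, v2], v4], v1], v3]
The bracket unfolds into 16 signed words via [a, b] = ab - ba (2^4 = 16).
Words beginning with v1 determine it all:
  v1v2v5v4v3 appears with sign +1, giving the term +[[[[v1, v2], v5], v4], v3]
  v1v4v2v5v3 appears with sign -1, giving the term -[[[[v1, v4], v2], v5], v3]
  v1v4v5v2v3 appears with sign +1, giving the term +[[[[v1, v4], v5], v2], v3]
  v1v5v2v4v3 appears with sign -1, giving the term -[[[[v1, v5], v2], v4], v3]

[[[[v1, v2], v5], v4], v3] - [[[[v1, v4], v2], v5], v3] + [[[[v1, v4], v5], v2], v3] - [[[[v1, v5], v2], v4], v3]


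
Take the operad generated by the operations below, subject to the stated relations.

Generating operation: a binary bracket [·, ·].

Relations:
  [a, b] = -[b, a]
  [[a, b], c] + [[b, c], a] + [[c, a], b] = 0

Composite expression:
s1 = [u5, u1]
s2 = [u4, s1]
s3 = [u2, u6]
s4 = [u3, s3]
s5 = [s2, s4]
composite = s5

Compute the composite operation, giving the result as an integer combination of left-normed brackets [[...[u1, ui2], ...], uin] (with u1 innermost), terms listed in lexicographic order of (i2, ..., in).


-[[[[[u1, u5], u4], u2], u6], u3] + [[[[[u1, u5], u4], u3], u2], u6] - [[[[[u1, u5], u4], u3], u6], u2] + [[[[[u1, u5], u4], u6], u2], u3]

Expand each bracket as ab - ba; the u1-initial words give the coefficients.
Composite bracket: [[u4, [u5, u1]], [u3, [u2, u6]]]
Each bracket splits as ab - ba, giving 32 signed words (2^5 = 32).
Keep just the words that open with u1:
  u1u5u4u2u6u3 appears with sign -1, giving the term -[[[[[u1, u5], u4], u2], u6], u3]
  u1u5u4u3u2u6 appears with sign +1, giving the term +[[[[[u1, u5], u4], u3], u2], u6]
  u1u5u4u3u6u2 appears with sign -1, giving the term -[[[[[u1, u5], u4], u3], u6], u2]
  u1u5u4u6u2u3 appears with sign +1, giving the term +[[[[[u1, u5], u4], u6], u2], u3]


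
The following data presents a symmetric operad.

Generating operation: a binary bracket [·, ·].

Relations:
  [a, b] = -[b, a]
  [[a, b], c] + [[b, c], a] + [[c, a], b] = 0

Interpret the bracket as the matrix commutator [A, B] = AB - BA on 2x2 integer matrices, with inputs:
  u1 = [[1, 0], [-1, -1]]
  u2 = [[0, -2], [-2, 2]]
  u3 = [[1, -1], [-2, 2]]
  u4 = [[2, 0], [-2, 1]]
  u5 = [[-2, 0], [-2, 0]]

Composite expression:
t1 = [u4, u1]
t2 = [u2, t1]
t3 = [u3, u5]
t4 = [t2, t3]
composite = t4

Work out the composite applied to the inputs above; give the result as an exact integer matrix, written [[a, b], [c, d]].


[[-12, -24], [-48, 12]]

[u4, u1] = [[0, 0], [-3, 0]]
[u2, [u4, u1]] = [[6, 0], [-6, -6]]
[u3, u5] = [[2, -2], [2, -2]]
[[u2, [u4, u1]], [u3, u5]] = [[-12, -24], [-48, 12]]


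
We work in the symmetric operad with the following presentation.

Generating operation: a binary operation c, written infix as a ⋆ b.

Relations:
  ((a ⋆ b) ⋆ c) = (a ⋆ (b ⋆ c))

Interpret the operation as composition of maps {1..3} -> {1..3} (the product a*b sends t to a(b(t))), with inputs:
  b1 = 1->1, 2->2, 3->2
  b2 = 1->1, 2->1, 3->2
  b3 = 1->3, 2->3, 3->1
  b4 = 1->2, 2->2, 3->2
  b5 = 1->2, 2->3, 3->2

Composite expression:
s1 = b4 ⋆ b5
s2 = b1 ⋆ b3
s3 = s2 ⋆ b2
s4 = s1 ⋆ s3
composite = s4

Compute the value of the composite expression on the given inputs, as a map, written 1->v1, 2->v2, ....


1->2, 2->2, 3->2

(b4 ⋆ b5) = 1->2, 2->2, 3->2
(b1 ⋆ b3) = 1->2, 2->2, 3->1
((b1 ⋆ b3) ⋆ b2) = 1->2, 2->2, 3->2
((b4 ⋆ b5) ⋆ ((b1 ⋆ b3) ⋆ b2)) = 1->2, 2->2, 3->2


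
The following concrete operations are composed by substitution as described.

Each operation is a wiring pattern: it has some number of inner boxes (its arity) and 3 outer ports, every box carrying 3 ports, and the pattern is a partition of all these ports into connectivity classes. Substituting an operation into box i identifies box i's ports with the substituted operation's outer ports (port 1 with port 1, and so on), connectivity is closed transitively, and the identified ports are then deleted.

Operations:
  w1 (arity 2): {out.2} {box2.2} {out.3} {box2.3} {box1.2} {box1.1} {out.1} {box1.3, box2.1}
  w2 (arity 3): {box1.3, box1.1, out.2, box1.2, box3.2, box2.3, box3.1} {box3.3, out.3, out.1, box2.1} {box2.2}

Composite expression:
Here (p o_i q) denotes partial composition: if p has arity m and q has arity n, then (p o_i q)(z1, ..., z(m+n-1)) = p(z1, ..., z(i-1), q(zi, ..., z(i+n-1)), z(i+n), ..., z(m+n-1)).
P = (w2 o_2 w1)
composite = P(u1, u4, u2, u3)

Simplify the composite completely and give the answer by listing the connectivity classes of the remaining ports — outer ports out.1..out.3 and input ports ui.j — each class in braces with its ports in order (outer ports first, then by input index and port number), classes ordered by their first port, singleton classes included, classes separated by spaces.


{out.1, out.3, u3.3} {out.2, u1.1, u1.2, u1.3, u3.1, u3.2} {u2.1, u4.3} {u2.2} {u2.3} {u4.1} {u4.2}

Substituting into w2 glues patterns; closure does the rest.
stage w1: inputs (u4, u2), connectivity {out.1} {out.2} {out.3} {u2.1, u4.3} {u2.2} {u2.3} {u4.1} {u4.2}, out.j its boundary
stage w2: inputs (u1, u4, u2, u3), connectivity {out.1, out.3, u3.3} {out.2, u1.1, u1.2, u1.3, u3.1, u3.2} {u2.1, u4.3} {u2.2} {u2.3} {u4.1} {u4.2}, out.j its boundary


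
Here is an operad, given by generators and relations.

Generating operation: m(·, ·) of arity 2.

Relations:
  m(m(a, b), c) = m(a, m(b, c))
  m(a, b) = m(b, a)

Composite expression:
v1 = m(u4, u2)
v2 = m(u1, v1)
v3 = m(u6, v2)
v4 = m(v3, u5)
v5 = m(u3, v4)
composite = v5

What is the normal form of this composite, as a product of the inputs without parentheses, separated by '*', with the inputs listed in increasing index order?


u1 * u2 * u3 * u4 * u5 * u6


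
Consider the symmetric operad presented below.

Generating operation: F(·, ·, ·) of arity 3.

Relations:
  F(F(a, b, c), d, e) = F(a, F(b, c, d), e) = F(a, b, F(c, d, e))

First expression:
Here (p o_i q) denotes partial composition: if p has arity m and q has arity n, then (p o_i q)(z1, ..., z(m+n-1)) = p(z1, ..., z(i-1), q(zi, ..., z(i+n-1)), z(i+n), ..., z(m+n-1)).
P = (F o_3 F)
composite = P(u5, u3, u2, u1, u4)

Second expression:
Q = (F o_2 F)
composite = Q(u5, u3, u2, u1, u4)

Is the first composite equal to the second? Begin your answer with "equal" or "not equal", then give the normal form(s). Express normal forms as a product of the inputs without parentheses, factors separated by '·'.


equal; the common form is u5 · u3 · u2 · u1 · u4

The first expression reduces to u5 · u3 · u2 · u1 · u4
The second expression reduces to u5 · u3 · u2 · u1 · u4
Same normal form: equal.


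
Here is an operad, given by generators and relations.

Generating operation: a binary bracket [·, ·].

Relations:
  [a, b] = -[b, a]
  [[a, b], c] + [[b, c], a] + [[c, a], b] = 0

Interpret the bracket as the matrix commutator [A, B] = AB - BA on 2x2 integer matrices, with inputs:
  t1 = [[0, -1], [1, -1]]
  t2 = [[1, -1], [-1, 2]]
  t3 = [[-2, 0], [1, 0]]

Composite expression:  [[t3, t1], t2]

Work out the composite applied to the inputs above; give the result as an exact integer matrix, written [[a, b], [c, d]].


[[1, 0], [-1, -1]]

[t3, t1] = [[1, 2], [3, -1]]
[[t3, t1], t2] = [[1, 0], [-1, -1]]


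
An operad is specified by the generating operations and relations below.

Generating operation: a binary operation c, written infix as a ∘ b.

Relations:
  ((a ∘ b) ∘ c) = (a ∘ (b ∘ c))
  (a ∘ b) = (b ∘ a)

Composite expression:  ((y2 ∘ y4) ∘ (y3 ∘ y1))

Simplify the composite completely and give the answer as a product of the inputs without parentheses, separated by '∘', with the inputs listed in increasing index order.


y1 ∘ y2 ∘ y3 ∘ y4

Both nesting and order wash out for c; what remains is which y's occur.
(y2 ∘ y4) unparenthesizes to y2 ∘ y4
(y3 ∘ y1) unparenthesizes to y3 ∘ y1
((y2 ∘ y4) ∘ (y3 ∘ y1)) unparenthesizes to y2 ∘ y4 ∘ y3 ∘ y1
reordering the factors by index: y1 ∘ y2 ∘ y3 ∘ y4


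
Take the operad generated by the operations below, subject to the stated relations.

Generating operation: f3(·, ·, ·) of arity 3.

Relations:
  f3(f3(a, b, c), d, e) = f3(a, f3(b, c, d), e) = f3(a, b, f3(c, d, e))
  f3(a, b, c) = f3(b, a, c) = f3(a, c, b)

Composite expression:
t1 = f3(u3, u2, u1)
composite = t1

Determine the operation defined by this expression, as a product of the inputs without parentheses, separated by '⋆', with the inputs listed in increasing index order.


Any arrangement under f3 is one operation, so sort the u-inputs.
f3(u3, u2, u1) linearizes to u3 ⋆ u2 ⋆ u1
rearranged into index order: u1 ⋆ u2 ⋆ u3

u1 ⋆ u2 ⋆ u3


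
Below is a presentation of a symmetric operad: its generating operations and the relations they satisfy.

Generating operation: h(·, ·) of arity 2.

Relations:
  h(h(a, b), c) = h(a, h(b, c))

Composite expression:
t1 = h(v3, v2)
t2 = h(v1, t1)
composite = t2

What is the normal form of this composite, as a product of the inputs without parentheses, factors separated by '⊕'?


v1 ⊕ v3 ⊕ v2

All parenthesizations of h agree; list the v-inputs left to right.
h(v3, v2) reduces to v3 ⊕ v2
h(v1, h(v3, v2)) reduces to v1 ⊕ v3 ⊕ v2


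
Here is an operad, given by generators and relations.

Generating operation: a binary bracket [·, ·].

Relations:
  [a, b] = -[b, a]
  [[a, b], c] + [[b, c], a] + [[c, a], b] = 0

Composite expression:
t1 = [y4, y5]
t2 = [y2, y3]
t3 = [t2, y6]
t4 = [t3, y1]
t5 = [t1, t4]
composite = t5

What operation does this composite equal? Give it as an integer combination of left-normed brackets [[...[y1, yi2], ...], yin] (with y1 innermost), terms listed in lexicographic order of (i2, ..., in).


[[[[[y1, y2], y3], y6], y4], y5] - [[[[[y1, y2], y3], y6], y5], y4] - [[[[[y1, y3], y2], y6], y4], y5] + [[[[[y1, y3], y2], y6], y5], y4] - [[[[[y1, y6], y2], y3], y4], y5] + [[[[[y1, y6], y2], y3], y5], y4] + [[[[[y1, y6], y3], y2], y4], y5] - [[[[[y1, y6], y3], y2], y5], y4]


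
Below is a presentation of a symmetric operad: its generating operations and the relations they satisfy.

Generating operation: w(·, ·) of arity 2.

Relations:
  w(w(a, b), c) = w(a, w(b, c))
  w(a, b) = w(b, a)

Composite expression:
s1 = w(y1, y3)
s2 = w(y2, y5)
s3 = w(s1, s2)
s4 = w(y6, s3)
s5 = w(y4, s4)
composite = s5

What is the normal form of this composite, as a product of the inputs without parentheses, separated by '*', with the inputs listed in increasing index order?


Any arrangement under w is one operation, so sort the y-inputs.
w(y1, y3) collapses to y1 * y3
w(y2, y5) collapses to y2 * y5
w(w(y1, y3), w(y2, y5)) collapses to y1 * y3 * y2 * y5
w(y6, w(w(y1, y3), w(y2, y5))) collapses to y6 * y1 * y3 * y2 * y5
w(y4, w(y6, w(w(y1, y3), w(y2, y5)))) collapses to y4 * y6 * y1 * y3 * y2 * y5
the factors in increasing index order: y1 * y2 * y3 * y4 * y5 * y6

y1 * y2 * y3 * y4 * y5 * y6


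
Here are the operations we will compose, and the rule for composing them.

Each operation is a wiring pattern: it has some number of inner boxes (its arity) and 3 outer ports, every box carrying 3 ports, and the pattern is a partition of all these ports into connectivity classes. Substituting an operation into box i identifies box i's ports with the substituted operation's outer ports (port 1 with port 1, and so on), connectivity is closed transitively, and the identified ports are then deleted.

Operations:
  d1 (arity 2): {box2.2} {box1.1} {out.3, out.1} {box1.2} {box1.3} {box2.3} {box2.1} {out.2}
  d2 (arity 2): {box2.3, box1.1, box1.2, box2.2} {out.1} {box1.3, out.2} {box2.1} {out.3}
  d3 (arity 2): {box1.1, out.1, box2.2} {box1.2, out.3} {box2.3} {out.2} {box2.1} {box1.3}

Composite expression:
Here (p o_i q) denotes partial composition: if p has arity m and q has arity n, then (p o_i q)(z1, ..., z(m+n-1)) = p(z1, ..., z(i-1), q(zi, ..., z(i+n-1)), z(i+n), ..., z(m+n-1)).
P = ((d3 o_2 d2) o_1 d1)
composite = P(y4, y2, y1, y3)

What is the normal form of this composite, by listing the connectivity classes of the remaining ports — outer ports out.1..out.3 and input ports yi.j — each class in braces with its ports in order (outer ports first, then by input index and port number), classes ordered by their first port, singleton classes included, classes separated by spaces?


{out.1, y1.3} {out.2} {out.3} {y1.1, y1.2, y3.2, y3.3} {y2.1} {y2.2} {y2.3} {y3.1} {y4.1} {y4.2} {y4.3}

Treat the ports identified at d3 as solder joints: merge, then drop.
composing d1 on (y4, y2), with out.j its own outer ports: {out.1, out.3} {out.2} {y2.1} {y2.2} {y2.3} {y4.1} {y4.2} {y4.3}
composing d2 on (y1, y3), with out.j its own outer ports: {out.1} {out.2, y1.3} {out.3} {y1.1, y1.2, y3.2, y3.3} {y3.1}
composing d3 on (y4, y2, y1, y3), with out.j its own outer ports: {out.1, y1.3} {out.2} {out.3} {y1.1, y1.2, y3.2, y3.3} {y2.1} {y2.2} {y2.3} {y3.1} {y4.1} {y4.2} {y4.3}


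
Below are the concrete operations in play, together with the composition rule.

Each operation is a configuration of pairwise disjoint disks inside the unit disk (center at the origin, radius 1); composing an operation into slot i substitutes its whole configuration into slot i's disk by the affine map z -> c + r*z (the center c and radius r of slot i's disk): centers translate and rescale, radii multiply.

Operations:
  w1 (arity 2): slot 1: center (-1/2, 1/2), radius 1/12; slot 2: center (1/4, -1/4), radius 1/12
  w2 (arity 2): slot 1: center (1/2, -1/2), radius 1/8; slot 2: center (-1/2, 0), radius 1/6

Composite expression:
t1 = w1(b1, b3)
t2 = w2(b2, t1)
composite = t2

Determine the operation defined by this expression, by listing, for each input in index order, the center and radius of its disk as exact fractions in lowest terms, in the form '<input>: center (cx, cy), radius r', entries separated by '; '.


b1: center (-7/12, 1/12), radius 1/72; b2: center (1/2, -1/2), radius 1/8; b3: center (-11/24, -1/24), radius 1/72

Each b-disk chains the slot maps above it in w2; radii multiply.
b2 passes through 1 substitution, ending at center (1/2, -1/2), radius 1/8
b1 passes through 2 substitutions, ending at center (-7/12, 1/12), radius 1/72
b3 passes through 2 substitutions, ending at center (-11/24, -1/24), radius 1/72


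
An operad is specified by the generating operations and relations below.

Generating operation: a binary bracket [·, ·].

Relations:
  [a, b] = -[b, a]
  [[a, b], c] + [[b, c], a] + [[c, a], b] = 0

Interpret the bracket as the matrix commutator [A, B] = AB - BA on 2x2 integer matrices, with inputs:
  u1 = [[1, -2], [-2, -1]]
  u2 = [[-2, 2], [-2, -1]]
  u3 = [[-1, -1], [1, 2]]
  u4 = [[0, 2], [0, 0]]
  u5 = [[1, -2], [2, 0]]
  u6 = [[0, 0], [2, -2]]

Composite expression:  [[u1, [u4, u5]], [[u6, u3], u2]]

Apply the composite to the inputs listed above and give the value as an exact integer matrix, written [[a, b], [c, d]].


[[288, -528], [-512, -288]]

[u4, u5] = [[4, -2], [0, -4]]
[u1, [u4, u5]] = [[-4, 12], [-16, 4]]
[u6, u3] = [[2, -2], [-8, -2]]
[[u6, u3], u2] = [[20, 6], [16, -20]]
[[u1, [u4, u5]], [[u6, u3], u2]] = [[288, -528], [-512, -288]]


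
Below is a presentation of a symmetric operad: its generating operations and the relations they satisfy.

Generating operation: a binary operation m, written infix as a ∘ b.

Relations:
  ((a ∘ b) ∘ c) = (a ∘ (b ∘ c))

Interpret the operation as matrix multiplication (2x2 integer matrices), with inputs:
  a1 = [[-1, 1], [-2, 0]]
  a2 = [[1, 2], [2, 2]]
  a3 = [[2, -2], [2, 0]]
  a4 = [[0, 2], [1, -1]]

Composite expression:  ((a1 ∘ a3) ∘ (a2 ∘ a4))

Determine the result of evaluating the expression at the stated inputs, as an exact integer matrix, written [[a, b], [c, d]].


[[4, 4], [0, 8]]

(a1 ∘ a3) = [[0, 2], [-4, 4]]
(a2 ∘ a4) = [[2, 0], [2, 2]]
((a1 ∘ a3) ∘ (a2 ∘ a4)) = [[4, 4], [0, 8]]


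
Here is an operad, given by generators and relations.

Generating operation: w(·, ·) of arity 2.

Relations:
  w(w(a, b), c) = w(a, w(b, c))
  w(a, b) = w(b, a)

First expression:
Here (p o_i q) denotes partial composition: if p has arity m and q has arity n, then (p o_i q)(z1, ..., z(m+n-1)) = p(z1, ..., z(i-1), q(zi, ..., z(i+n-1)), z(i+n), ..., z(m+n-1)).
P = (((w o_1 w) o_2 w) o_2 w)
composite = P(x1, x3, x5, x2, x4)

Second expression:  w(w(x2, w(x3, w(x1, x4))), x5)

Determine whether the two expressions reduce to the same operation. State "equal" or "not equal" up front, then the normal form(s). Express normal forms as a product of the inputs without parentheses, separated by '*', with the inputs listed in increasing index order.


equal; both compose to x1 * x2 * x3 * x4 * x5

Reducing the first expression gives x1 * x2 * x3 * x4 * x5
Reducing the second expression gives x1 * x2 * x3 * x4 * x5
The forms coincide; equal.


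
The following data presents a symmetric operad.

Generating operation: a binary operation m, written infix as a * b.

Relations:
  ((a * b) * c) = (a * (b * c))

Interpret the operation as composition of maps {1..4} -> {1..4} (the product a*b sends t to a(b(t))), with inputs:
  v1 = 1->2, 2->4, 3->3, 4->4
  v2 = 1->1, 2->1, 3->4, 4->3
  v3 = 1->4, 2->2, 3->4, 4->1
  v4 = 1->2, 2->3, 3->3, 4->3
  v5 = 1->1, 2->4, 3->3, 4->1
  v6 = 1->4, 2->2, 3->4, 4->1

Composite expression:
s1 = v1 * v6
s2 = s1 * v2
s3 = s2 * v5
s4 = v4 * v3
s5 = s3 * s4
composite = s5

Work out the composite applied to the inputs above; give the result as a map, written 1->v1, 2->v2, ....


1->2, 2->2, 3->2, 4->4

(v1 * v6) = 1->4, 2->4, 3->4, 4->2
((v1 * v6) * v2) = 1->4, 2->4, 3->2, 4->4
(((v1 * v6) * v2) * v5) = 1->4, 2->4, 3->2, 4->4
(v4 * v3) = 1->3, 2->3, 3->3, 4->2
((((v1 * v6) * v2) * v5) * (v4 * v3)) = 1->2, 2->2, 3->2, 4->4


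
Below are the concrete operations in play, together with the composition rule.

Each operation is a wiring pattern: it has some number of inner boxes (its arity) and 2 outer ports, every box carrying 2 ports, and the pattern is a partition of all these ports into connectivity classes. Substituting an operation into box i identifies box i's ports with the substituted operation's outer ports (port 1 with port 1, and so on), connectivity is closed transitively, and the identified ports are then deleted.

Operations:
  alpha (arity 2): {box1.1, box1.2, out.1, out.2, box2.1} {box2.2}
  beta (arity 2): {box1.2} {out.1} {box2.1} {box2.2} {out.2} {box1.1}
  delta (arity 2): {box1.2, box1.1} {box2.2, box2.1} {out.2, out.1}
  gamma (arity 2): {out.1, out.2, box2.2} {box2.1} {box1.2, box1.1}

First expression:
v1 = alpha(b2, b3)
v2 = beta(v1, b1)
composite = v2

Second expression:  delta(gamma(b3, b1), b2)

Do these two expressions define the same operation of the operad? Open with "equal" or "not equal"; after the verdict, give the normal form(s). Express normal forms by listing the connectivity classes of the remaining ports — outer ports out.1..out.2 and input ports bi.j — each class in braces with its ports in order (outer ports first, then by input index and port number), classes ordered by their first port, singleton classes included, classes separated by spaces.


not equal; the first gives {out.1} {out.2} {b1.1} {b1.2} {b2.1, b2.2, b3.1} {b3.2} and the second {out.1, out.2} {b1.1} {b1.2} {b2.1, b2.2} {b3.1, b3.2}

In normal form, the first expression is {out.1} {out.2} {b1.1} {b1.2} {b2.1, b2.2, b3.1} {b3.2}
In normal form, the second expression is {out.1, out.2} {b1.1} {b1.2} {b2.1, b2.2} {b3.1, b3.2}
No match — not equal.
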